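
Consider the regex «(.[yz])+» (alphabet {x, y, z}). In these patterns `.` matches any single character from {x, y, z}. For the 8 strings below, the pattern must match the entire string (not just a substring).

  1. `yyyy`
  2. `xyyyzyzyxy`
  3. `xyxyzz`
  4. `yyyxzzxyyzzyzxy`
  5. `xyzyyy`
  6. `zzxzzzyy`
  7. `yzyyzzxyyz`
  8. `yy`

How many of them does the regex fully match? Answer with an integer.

7

1. `yyyy` → match
2. `xyyyzyzyxy` → match
3. `xyxyzz` → match
4 → no match
5. `xyzyyy` → match
6. `zzxzzzyy` → match
7. `yzyyzzxyyz` → match
8. `yy` → match
Total matched: 7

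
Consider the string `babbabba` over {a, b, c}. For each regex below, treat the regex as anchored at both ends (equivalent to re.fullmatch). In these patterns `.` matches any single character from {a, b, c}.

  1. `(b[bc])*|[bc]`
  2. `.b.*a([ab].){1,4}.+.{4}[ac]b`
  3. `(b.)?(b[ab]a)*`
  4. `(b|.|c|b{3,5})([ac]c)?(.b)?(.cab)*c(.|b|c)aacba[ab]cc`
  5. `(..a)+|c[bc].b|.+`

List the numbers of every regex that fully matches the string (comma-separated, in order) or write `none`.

1 → no match
2 → no match — must end with `b`
3 → match
4 → no match — must end with `cc`
5 → match

3, 5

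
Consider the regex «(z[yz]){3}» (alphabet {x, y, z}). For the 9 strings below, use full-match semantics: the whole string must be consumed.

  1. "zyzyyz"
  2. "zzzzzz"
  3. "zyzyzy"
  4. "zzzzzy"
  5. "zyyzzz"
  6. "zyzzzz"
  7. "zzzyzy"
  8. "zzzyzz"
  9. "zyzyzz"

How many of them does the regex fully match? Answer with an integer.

7

1 → no match
2 → match
3 → match
4 → match
5 → no match
6 → match
7 → match
8 → match
9 → match
Total matched: 7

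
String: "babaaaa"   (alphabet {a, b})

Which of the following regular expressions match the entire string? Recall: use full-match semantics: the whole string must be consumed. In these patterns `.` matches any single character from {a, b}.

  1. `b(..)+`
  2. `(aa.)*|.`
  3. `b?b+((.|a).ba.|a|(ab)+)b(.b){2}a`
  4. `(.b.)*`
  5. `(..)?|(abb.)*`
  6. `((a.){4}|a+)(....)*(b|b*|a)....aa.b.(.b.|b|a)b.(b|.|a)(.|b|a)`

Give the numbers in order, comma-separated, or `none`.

1 → match
2 → no match
3 → no match — must end with "ba"
4 → no match
5 → no match
6 → no match — must start with "a"

1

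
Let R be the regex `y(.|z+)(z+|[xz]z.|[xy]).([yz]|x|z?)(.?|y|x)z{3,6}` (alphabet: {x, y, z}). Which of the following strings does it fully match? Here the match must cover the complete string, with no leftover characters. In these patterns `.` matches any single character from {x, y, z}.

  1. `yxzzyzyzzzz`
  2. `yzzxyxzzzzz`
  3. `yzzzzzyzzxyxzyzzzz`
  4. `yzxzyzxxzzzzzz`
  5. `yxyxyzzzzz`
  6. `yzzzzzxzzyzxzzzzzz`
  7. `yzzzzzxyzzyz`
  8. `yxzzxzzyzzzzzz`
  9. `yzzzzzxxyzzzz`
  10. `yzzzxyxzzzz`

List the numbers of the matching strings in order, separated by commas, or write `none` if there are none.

1, 2, 4, 5, 6, 8, 9, 10

1. `yxzzyzyzzzz` → match
2. `yzzxyxzzzzz` → match
3 → no match
4 → match
5. `yxyxyzzzzz` → match
6 → match
7. `yzzzzzxyzzyz` → no match
8 → match
9 → match
10. `yzzzxyxzzzz` → match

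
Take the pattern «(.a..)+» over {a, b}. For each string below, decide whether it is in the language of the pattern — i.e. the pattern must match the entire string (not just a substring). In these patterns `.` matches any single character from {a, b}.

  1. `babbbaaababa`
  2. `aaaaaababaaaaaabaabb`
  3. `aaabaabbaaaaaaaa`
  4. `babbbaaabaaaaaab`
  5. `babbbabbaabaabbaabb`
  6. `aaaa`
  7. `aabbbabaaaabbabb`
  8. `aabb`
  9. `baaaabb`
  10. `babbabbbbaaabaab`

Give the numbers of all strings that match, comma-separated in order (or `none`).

1 → match
2 → match
3 → match
4 → match
5 → no match
6 → match
7 → match
8 → match
9 → no match
10 → no match

1, 2, 3, 4, 6, 7, 8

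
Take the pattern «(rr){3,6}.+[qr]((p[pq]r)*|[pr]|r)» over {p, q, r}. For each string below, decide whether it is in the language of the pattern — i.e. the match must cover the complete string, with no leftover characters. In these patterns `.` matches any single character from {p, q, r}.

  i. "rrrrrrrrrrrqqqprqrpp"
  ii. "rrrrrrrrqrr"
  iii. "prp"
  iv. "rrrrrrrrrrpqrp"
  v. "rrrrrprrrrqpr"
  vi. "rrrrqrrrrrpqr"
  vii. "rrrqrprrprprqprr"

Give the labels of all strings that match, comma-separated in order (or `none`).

ii, iv

i → no match
ii. "rrrrrrrrqrr" → match
iii. "prp" → no match — must start with "rr"
iv → match
v → no match
vi → no match
vii → no match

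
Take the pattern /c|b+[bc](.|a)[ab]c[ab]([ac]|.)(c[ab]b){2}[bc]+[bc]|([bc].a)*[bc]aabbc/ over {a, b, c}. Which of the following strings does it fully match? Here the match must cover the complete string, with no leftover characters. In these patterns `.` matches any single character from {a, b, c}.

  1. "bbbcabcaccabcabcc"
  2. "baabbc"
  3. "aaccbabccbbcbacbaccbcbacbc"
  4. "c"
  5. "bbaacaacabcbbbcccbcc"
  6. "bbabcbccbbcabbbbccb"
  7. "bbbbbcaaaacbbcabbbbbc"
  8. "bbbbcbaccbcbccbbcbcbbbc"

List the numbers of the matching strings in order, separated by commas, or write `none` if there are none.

1 → match
2 → match
3 → no match
4 → match
5 → match
6 → match
7 → no match
8 → no match

1, 2, 4, 5, 6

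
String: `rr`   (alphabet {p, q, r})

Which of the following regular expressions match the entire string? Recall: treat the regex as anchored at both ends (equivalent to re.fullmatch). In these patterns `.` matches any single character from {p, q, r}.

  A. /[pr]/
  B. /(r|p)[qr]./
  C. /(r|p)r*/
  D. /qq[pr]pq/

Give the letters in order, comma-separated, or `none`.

A → no match
B → no match
C → match
D → no match — must start with `qq`

C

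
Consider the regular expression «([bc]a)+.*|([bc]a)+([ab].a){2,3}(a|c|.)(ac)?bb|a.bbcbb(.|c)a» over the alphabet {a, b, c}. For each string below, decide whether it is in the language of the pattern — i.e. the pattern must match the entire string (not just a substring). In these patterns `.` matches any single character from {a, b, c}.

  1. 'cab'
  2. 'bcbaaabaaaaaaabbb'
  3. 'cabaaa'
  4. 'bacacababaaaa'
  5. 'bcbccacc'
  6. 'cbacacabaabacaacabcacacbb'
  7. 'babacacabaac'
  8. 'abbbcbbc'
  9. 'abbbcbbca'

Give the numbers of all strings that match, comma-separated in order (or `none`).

1, 3, 4, 7, 9

1 → match
2 → no match
3 → match
4 → match
5 → no match
6 → no match
7 → match
8 → no match
9 → match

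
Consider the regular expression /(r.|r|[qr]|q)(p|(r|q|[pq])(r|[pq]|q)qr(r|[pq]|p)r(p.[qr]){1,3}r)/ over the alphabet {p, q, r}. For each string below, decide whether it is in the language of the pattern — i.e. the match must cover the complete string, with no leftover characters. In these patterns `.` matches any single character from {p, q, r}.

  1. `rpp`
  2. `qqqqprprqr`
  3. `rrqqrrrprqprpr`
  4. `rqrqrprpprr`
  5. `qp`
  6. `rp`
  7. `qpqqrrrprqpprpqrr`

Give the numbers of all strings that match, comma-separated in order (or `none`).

1, 4, 5, 6, 7

1 → match
2 → no match
3 → no match
4 → match
5 → match
6 → match
7 → match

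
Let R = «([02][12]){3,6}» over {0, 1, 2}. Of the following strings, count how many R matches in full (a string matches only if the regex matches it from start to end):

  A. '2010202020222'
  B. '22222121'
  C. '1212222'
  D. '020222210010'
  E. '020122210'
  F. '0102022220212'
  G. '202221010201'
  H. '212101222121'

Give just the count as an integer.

2

A → no match
B → match
C → no match
D → no match
E → no match
F → no match
G → no match
H → match
Total matched: 2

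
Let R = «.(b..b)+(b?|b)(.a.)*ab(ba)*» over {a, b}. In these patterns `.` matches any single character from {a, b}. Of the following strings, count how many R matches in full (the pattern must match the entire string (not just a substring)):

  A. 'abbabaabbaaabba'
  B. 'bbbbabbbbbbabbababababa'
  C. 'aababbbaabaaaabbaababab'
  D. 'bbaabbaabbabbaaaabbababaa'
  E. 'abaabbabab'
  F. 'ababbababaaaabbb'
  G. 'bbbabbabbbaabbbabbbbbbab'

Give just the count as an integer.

3

A → match
B → no match
C → no match
D → no match
E. 'abaabbabab' → match
F → no match
G → match
Total matched: 3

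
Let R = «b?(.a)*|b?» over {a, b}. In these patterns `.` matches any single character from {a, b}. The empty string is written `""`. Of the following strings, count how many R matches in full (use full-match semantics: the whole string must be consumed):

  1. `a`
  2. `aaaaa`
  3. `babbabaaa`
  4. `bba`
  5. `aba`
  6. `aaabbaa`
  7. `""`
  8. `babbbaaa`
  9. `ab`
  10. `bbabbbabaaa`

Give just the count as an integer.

2

1. `a` → no match
2. `aaaaa` → no match
3. `babbabaaa` → no match
4. `bba` → match
5. `aba` → no match
6. `aaabbaa` → no match
7. `""` → match
8. `babbbaaa` → no match
9. `ab` → no match
10. `bbabbbabaaa` → no match
Total matched: 2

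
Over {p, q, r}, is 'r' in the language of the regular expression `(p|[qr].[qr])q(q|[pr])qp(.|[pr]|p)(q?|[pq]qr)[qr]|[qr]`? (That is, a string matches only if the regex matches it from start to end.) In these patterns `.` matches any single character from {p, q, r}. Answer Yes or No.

Yes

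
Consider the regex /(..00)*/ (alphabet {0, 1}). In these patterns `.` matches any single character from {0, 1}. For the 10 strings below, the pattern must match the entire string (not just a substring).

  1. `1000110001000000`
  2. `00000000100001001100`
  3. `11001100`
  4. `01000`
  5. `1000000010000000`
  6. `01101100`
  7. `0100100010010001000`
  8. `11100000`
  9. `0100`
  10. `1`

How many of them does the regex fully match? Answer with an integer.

5

1 → match
2 → match
3 → match
4 → no match
5 → match
6 → no match
7 → no match
8 → no match
9 → match
10 → no match
Total matched: 5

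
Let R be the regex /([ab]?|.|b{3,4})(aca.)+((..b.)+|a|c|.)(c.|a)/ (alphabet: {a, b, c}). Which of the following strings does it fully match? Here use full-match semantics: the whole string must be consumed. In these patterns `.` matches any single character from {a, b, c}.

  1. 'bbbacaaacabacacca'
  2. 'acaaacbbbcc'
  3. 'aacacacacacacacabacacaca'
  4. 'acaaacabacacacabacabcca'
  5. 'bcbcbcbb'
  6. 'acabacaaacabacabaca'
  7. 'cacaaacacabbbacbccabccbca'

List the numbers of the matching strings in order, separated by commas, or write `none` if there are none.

1 → match
2 → no match
3 → match
4 → match
5 → no match
6 → match
7 → no match

1, 3, 4, 6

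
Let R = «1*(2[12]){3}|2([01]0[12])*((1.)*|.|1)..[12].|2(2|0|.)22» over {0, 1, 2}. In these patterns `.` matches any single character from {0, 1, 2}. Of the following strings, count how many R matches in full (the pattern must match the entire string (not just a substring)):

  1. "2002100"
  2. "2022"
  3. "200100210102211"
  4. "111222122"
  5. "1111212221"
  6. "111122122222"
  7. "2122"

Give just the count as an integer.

1 → no match
2 → match
3 → match
4 → match
5 → match
6 → no match
7 → match
Total matched: 5

5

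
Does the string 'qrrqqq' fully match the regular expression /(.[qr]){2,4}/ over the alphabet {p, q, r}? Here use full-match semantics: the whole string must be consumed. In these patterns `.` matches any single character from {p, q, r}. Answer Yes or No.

Yes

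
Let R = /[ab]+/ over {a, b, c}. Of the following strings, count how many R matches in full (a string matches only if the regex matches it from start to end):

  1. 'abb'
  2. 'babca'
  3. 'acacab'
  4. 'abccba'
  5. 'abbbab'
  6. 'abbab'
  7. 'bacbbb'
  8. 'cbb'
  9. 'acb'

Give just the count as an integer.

1 → match
2 → no match
3 → no match
4 → no match
5 → match
6 → match
7 → no match
8 → no match
9 → no match
Total matched: 3

3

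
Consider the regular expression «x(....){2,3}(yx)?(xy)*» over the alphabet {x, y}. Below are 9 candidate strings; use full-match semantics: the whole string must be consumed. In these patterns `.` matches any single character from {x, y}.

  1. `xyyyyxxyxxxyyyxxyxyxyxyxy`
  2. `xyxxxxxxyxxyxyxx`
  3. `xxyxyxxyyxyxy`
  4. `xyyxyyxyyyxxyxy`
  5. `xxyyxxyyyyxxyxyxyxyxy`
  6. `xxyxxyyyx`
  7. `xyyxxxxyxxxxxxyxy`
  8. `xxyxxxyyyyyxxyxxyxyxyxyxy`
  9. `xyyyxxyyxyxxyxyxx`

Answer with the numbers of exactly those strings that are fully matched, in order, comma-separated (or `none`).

1 → match
2 → no match
3 → match
4 → match
5 → match
6. `xxyxxyyyx` → match
7 → match
8 → match
9 → no match

1, 3, 4, 5, 6, 7, 8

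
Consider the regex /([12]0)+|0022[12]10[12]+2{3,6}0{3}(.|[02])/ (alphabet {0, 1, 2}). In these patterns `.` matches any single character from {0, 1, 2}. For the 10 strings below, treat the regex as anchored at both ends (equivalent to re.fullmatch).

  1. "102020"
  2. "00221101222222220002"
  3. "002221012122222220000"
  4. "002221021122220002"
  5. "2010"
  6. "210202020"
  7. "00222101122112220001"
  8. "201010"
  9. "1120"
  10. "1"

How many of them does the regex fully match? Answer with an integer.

7

1 → match
2 → match
3 → match
4 → match
5 → match
6 → no match
7 → match
8 → match
9 → no match
10 → no match
Total matched: 7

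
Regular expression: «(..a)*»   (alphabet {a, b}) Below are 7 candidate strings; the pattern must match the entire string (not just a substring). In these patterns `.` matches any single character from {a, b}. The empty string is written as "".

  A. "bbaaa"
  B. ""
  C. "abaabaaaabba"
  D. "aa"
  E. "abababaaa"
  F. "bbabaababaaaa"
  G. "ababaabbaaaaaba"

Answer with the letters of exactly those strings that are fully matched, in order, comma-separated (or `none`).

A → no match
B → match
C → match
D → no match
E → no match
F → no match
G → match

B, C, G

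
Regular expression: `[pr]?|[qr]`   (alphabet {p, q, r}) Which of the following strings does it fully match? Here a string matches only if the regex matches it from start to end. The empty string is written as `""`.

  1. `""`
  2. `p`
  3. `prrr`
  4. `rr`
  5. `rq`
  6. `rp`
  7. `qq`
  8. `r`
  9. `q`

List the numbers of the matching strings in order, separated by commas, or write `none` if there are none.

1, 2, 8, 9

1 → match
2 → match
3 → no match
4 → no match
5 → no match
6 → no match
7 → no match
8 → match
9 → match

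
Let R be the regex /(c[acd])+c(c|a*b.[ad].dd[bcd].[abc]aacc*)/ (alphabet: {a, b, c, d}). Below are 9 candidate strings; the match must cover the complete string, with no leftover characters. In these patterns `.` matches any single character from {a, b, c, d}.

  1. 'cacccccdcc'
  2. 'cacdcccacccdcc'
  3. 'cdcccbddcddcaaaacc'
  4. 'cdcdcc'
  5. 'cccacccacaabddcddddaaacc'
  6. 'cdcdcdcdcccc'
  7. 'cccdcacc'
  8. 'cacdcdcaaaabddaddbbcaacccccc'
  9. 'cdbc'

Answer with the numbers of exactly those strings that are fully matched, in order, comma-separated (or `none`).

1 → match
2 → match
3 → match
4 → match
5 → match
6 → match
7 → match
8 → match
9 → no match

1, 2, 3, 4, 5, 6, 7, 8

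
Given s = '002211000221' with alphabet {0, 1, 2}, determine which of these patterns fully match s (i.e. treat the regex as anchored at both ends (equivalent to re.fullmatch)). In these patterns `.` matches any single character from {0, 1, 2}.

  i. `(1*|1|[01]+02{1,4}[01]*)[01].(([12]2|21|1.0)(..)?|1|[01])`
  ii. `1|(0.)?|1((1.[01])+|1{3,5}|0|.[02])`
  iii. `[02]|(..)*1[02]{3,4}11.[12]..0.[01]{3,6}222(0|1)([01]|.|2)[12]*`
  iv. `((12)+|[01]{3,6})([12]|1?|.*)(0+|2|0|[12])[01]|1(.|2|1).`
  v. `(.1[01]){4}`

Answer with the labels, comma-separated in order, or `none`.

i → match
ii → no match
iii → no match
iv → no match
v → no match

i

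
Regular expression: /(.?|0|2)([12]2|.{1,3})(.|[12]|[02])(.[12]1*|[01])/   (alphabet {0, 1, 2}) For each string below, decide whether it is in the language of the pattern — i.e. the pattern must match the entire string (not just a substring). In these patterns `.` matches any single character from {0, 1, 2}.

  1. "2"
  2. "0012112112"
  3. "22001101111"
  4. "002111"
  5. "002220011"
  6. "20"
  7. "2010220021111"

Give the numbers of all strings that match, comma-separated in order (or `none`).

1. "2" → no match
2. "0012112112" → no match
3. "22001101111" → no match
4. "002111" → match
5. "002220011" → no match
6. "20" → no match
7 → no match

4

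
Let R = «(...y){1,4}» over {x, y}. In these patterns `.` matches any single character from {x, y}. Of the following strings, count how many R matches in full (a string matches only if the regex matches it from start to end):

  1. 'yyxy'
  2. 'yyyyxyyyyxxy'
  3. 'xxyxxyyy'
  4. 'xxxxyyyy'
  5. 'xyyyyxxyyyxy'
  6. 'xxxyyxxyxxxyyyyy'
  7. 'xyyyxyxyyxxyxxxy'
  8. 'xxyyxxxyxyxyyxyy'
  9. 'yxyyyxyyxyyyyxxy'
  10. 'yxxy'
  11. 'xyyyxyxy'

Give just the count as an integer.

1 → match
2 → match
3 → no match
4 → no match
5 → match
6 → match
7 → match
8 → match
9 → match
10 → match
11 → match
Total matched: 9

9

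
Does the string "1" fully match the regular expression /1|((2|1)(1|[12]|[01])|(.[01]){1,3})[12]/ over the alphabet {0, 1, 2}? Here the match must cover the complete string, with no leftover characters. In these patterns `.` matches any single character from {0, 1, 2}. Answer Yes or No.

Yes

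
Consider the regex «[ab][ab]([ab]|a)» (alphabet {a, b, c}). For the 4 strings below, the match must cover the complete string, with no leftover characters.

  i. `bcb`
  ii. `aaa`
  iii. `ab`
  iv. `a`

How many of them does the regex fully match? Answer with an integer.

1

i → no match
ii → match
iii → no match
iv → no match
Total matched: 1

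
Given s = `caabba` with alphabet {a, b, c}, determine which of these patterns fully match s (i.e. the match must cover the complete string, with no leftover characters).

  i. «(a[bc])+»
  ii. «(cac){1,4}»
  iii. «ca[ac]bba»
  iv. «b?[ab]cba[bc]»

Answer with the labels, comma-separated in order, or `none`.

iii

i → no match — must start with `a`
ii → no match — must start with `cac`
iii → match
iv → no match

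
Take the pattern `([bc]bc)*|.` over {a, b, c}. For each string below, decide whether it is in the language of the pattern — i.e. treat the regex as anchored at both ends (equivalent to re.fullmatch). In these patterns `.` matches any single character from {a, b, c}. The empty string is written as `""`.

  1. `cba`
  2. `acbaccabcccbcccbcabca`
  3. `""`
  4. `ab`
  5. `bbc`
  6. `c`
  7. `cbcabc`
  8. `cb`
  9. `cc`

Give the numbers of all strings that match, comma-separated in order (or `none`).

1 → no match
2 → no match
3 → match
4 → no match
5 → match
6 → match
7 → no match
8 → no match
9 → no match

3, 5, 6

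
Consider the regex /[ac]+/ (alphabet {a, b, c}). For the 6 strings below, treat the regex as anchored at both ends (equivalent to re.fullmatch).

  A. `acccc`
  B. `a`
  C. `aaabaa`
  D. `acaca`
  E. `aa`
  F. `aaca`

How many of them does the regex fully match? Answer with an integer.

5

A → match
B → match
C → no match
D → match
E → match
F → match
Total matched: 5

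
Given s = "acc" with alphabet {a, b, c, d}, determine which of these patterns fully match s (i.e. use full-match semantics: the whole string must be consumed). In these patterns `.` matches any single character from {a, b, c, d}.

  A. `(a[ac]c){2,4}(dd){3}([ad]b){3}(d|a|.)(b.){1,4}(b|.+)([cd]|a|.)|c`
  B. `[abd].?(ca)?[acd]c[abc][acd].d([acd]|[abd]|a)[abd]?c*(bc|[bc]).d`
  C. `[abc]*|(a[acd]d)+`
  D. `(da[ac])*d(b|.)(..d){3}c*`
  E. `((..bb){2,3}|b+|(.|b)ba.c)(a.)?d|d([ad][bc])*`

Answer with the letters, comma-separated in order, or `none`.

C

A → no match
B → no match — must end with "d"
C → match
D → no match
E → no match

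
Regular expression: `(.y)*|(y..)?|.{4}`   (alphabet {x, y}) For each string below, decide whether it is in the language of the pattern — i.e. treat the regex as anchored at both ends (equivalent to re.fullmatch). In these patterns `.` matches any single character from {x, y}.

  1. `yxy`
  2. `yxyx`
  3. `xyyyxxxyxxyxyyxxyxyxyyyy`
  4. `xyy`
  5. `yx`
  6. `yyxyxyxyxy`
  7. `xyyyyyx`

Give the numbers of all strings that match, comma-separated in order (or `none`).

1, 2, 6

1 → match
2 → match
3 → no match
4 → no match
5 → no match
6 → match
7 → no match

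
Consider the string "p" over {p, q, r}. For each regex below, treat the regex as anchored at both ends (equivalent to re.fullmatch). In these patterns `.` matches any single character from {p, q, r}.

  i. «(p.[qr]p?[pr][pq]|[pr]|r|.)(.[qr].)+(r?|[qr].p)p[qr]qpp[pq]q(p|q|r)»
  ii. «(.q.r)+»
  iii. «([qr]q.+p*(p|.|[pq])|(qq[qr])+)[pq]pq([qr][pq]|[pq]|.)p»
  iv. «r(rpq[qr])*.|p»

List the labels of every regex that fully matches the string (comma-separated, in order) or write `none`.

i → no match
ii → no match — must end with "r"
iii → no match
iv → match

iv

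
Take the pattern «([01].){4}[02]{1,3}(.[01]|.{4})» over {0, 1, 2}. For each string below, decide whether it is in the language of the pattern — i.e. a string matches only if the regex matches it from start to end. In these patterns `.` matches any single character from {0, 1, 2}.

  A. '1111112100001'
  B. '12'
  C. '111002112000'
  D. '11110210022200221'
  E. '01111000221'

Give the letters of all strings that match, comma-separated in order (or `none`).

C, E

A → no match
B → no match
C → match
D → no match
E → match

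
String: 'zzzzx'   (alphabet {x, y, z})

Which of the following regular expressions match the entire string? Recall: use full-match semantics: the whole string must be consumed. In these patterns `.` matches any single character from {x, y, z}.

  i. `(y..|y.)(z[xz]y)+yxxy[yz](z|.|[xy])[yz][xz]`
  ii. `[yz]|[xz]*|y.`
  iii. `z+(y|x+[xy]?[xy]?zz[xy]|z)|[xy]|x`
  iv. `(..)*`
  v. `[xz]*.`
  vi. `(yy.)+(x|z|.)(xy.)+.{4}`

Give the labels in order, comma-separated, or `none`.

ii, v

i → no match — must start with 'y'
ii → match
iii → no match
iv → no match
v → match
vi → no match — must start with 'yy'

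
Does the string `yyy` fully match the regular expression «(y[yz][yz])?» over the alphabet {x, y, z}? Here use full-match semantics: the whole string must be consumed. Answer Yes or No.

Yes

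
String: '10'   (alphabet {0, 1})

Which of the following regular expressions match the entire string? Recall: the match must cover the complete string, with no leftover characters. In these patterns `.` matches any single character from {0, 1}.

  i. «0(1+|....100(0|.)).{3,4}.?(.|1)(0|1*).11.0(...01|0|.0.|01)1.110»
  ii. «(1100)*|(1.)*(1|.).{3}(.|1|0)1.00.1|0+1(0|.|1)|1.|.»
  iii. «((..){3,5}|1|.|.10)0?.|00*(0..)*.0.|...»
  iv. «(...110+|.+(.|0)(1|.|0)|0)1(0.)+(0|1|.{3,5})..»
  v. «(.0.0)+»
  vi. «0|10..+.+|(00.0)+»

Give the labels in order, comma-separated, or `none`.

ii, iii

i → no match — must start with '0'
ii → match
iii → match
iv → no match
v → no match
vi → no match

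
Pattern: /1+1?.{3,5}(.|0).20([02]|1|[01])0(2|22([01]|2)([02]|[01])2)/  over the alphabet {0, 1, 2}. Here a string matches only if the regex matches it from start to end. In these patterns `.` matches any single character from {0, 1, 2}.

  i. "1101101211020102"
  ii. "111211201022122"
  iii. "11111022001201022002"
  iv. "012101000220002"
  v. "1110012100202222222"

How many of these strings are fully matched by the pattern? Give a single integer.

2

i → no match
ii → match
iii → match
iv → no match — must start with "1"
v → no match
Total matched: 2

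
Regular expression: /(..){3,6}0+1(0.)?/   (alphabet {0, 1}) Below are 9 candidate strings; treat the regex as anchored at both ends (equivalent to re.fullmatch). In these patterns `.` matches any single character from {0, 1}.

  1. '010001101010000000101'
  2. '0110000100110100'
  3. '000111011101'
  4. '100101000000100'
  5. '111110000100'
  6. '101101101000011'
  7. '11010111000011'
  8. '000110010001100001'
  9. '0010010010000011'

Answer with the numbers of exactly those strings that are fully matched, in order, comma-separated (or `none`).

1, 2, 3, 4, 5

1 → match
2 → match
3. '000111011101' → match
4 → match
5. '111110000100' → match
6 → no match
7 → no match
8 → no match
9 → no match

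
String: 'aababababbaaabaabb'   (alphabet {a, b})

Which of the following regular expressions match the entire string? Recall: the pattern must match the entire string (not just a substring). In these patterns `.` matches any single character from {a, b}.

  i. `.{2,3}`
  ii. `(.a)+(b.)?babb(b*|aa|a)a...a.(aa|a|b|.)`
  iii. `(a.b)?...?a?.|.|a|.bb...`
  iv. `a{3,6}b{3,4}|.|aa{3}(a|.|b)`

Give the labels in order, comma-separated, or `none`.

i → no match
ii → match
iii → no match
iv → no match

ii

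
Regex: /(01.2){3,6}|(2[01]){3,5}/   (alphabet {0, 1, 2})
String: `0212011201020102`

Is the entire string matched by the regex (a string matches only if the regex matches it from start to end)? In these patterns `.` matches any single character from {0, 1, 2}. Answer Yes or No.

No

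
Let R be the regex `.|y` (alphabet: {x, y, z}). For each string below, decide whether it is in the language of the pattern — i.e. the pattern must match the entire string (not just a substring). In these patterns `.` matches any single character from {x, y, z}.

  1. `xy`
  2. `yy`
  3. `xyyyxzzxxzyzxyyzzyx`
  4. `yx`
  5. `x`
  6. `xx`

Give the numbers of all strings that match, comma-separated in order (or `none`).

1 → no match
2 → no match
3 → no match
4 → no match
5 → match
6 → no match

5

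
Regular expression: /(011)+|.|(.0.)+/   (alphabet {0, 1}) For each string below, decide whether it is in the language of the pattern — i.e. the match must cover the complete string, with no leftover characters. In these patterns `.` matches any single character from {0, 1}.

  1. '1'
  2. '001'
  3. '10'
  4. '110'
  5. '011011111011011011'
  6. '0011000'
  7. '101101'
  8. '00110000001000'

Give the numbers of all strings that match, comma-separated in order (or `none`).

1, 2, 7

1 → match
2 → match
3 → no match
4 → no match
5 → no match
6 → no match
7 → match
8 → no match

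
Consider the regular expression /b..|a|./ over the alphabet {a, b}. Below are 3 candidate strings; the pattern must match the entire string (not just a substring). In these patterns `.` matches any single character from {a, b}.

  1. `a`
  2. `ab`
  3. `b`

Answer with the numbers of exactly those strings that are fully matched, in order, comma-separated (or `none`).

1, 3

1 → match
2 → no match
3 → match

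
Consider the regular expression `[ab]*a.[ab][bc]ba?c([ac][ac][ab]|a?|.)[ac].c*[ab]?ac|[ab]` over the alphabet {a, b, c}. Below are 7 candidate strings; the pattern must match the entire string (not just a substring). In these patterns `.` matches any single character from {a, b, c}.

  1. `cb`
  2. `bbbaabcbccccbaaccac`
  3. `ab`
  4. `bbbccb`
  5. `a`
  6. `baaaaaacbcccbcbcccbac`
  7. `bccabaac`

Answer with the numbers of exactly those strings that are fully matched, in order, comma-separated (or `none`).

5, 6

1 → no match
2 → no match
3 → no match
4 → no match
5 → match
6 → match
7 → no match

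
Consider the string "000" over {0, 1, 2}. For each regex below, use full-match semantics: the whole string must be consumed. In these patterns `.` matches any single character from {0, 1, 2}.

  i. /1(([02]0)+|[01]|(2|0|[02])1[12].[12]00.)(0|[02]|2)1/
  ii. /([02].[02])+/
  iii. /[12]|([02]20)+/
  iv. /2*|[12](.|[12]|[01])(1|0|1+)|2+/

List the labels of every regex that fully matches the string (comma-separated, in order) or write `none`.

i → no match — must start with "1"
ii → match
iii → no match
iv → no match

ii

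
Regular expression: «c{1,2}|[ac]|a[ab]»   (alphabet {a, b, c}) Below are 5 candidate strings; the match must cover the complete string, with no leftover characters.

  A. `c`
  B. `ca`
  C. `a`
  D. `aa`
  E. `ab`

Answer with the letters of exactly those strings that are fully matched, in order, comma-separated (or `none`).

A → match
B → no match
C → match
D → match
E → match

A, C, D, E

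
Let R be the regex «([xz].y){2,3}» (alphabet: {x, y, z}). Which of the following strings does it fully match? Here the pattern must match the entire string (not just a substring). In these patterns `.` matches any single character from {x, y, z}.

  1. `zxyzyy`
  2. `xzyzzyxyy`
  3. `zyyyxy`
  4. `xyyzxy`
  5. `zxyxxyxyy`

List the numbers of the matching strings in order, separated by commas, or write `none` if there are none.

1, 2, 4, 5

1 → match
2 → match
3 → no match
4 → match
5 → match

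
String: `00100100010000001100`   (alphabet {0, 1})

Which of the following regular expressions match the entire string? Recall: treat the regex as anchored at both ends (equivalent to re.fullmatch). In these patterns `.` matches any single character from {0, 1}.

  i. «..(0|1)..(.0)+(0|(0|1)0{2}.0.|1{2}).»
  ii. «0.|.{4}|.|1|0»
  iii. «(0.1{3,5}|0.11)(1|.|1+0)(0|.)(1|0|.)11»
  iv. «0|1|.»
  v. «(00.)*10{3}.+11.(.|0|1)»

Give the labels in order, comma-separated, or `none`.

i → no match
ii → no match
iii → no match — must end with `11`
iv → no match
v → match

v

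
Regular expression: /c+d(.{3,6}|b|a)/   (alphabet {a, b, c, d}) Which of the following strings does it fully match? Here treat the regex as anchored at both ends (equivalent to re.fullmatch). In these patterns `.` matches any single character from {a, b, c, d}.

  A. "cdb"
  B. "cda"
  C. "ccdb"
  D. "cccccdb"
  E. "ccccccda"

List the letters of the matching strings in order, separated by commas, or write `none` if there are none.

A → match
B → match
C → match
D → match
E → match

A, B, C, D, E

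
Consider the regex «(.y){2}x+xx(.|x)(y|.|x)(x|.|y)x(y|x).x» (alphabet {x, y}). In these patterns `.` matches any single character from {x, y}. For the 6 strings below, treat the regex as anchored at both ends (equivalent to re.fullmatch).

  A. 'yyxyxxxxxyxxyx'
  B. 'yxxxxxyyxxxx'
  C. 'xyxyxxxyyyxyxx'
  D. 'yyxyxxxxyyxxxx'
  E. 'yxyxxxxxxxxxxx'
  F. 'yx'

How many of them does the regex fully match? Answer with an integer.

A → match
B. 'yxxxxxyyxxxx' → no match
C → match
D → match
E → no match
F. 'yx' → no match
Total matched: 3

3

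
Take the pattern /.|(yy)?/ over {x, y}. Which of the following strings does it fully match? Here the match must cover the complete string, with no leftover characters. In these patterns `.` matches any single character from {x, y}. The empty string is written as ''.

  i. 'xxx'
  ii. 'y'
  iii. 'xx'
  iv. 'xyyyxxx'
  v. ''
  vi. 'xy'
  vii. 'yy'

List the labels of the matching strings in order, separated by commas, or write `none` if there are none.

ii, v, vii

i → no match
ii → match
iii → no match
iv → no match
v → match
vi → no match
vii → match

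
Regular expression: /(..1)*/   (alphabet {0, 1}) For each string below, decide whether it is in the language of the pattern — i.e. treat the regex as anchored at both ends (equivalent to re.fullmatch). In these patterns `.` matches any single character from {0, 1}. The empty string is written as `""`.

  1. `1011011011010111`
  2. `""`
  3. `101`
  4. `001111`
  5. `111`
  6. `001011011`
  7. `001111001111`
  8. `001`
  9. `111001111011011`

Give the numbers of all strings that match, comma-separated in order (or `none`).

2, 3, 4, 5, 6, 7, 8, 9

1 → no match
2 → match
3 → match
4 → match
5 → match
6 → match
7 → match
8 → match
9 → match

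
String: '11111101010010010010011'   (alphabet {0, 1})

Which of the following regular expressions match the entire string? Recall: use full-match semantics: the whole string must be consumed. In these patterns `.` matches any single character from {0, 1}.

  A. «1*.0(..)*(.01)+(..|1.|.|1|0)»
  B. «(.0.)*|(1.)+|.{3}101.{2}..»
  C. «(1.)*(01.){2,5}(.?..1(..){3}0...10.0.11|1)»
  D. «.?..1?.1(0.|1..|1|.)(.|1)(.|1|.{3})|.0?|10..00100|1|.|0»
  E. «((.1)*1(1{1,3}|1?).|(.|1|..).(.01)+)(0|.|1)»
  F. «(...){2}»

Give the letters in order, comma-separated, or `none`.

A

A → match
B → no match
C → no match
D → no match
E → no match
F → no match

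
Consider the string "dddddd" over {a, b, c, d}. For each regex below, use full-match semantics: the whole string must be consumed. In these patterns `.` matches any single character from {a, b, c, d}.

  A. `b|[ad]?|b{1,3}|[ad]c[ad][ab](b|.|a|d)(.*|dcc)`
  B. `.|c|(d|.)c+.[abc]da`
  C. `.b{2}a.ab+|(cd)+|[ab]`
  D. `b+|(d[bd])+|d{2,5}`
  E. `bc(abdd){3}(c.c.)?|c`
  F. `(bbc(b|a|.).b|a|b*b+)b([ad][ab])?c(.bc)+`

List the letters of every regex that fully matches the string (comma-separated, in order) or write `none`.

D

A → no match
B → no match
C → no match
D → match
E → no match
F → no match — must end with "bc"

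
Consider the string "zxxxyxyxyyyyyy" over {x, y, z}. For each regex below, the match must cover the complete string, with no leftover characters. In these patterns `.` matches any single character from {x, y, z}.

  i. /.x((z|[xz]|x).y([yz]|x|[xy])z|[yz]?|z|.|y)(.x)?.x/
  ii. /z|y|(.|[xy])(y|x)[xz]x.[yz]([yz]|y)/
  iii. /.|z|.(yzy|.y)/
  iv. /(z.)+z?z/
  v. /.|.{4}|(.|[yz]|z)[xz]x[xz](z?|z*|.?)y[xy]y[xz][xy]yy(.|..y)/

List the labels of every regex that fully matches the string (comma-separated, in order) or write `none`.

v

i → no match — must end with "x"
ii → no match
iii → no match
iv → no match — must end with "z"
v → match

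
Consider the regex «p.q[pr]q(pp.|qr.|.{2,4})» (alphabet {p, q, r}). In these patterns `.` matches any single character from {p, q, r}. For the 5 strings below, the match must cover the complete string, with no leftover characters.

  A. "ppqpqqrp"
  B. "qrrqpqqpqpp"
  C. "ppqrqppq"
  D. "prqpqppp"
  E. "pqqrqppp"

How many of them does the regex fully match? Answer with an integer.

4

A. "ppqpqqrp" → match
B. "qrrqpqqpqpp" → no match — must start with "p"
C. "ppqrqppq" → match
D. "prqpqppp" → match
E. "pqqrqppp" → match
Total matched: 4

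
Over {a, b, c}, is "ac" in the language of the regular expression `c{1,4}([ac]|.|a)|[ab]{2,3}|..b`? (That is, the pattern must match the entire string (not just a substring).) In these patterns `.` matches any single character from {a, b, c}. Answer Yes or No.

No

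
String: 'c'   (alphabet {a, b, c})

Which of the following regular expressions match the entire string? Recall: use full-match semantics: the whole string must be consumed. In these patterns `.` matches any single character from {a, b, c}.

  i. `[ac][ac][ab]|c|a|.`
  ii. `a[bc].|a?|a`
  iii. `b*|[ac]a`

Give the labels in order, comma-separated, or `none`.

i

i → match
ii → no match
iii → no match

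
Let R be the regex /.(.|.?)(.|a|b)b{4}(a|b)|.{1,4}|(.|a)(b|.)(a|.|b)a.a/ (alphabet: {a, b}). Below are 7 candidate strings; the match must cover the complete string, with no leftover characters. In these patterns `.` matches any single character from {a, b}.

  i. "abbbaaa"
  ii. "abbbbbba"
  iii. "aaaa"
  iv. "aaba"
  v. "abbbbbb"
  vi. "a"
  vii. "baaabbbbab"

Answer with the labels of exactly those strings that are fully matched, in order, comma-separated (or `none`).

i. "abbbaaa" → no match
ii. "abbbbbba" → match
iii. "aaaa" → match
iv. "aaba" → match
v. "abbbbbb" → match
vi. "a" → match
vii. "baaabbbbab" → no match

ii, iii, iv, v, vi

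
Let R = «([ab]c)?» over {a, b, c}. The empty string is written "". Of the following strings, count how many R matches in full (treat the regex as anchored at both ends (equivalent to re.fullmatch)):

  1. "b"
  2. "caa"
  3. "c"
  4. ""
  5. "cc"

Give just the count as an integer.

1. "b" → no match
2. "caa" → no match
3. "c" → no match
4. "" → match
5. "cc" → no match
Total matched: 1

1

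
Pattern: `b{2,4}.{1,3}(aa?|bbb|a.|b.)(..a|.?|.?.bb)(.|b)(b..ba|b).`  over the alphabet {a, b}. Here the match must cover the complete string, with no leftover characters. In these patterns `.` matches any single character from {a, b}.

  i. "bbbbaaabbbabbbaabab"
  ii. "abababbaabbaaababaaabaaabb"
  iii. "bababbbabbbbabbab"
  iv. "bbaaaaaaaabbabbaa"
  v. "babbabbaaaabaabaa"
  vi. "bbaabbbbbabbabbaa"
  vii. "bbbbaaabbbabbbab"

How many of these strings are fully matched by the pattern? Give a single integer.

i → no match
ii → no match — must start with "b"
iii → no match
iv → match
v → no match
vi → match
vii → no match
Total matched: 2

2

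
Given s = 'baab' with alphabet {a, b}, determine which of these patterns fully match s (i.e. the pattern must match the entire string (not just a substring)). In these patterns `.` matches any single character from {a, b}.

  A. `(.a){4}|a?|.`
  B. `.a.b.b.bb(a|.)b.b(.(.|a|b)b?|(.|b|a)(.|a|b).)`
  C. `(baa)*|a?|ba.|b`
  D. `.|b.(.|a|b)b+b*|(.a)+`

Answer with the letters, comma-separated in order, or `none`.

A → no match
B → no match
C → no match
D → match

D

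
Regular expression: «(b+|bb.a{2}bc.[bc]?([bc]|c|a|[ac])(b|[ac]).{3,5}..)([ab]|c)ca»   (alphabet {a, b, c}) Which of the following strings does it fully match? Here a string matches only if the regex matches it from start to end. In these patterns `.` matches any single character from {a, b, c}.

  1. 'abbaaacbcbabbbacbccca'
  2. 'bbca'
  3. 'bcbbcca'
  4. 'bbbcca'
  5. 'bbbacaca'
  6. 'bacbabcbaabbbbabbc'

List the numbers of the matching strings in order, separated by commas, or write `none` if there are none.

2, 4

1 → no match
2. 'bbca' → match
3. 'bcbbcca' → no match
4. 'bbbcca' → match
5. 'bbbacaca' → no match
6 → no match — must end with 'ca'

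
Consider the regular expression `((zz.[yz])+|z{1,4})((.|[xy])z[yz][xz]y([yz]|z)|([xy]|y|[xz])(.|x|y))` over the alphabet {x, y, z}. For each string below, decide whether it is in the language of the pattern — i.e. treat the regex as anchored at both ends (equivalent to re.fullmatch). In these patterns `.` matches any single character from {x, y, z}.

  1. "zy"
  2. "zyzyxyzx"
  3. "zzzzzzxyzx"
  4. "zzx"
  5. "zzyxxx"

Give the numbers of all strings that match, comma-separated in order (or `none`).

1 → no match
2 → no match
3 → match
4 → match
5 → no match

3, 4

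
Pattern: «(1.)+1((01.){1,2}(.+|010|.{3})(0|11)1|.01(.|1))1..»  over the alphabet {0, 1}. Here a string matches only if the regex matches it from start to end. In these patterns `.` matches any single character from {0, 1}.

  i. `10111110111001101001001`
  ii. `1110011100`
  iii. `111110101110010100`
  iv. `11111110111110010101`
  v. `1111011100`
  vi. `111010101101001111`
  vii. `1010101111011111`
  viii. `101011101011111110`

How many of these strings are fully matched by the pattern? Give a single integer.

7

i → no match
ii → match
iii → match
iv → match
v → match
vi → match
vii → match
viii → match
Total matched: 7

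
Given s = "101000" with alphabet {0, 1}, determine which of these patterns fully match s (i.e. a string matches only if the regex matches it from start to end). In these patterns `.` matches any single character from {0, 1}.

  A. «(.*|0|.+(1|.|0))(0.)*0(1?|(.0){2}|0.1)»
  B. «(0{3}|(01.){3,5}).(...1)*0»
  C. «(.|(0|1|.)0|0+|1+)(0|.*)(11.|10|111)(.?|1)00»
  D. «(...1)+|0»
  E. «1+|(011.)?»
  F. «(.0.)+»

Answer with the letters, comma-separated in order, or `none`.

A → match
B → no match
C → match
D → no match
E → no match
F → match

A, C, F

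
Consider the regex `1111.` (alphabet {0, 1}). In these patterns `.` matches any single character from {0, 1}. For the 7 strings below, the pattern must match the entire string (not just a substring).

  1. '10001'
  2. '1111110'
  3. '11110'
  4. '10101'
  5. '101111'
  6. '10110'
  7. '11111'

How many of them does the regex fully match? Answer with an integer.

1 → no match — must start with '1111'
2 → no match
3 → match
4 → no match — must start with '1111'
5 → no match — must start with '1111'
6 → no match — must start with '1111'
7 → match
Total matched: 2

2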